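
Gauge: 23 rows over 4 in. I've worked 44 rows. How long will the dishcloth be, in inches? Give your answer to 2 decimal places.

7.65 inches.

23 rows / 4 inch = 5.75 rows per inch.
44 / 5.75 = 7.652 inches.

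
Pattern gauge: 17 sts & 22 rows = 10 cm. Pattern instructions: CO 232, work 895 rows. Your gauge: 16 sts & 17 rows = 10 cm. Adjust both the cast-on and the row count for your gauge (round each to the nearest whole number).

Cast on 218 stitches; work 692 rows.

Stitches: 232 × 16/17 = 218.35 → 218.
Rows: 895 × 17/22 = 691.59 → 692.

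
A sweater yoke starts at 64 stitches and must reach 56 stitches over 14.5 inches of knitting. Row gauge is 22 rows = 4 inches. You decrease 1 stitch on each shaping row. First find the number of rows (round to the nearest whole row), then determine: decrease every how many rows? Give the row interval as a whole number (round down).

Decrease every 10th row.

Rows = 14.5 × 5.5 = 79.8 → 80 rows.
Stitches to remove: 8 → 8 shaping rows (at 1 st each).
80 / 8 = 10.00 → every 10 rows.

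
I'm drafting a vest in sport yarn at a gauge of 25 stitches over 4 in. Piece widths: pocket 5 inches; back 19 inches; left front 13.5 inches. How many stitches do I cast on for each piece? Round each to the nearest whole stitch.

pocket 31; back 119; left front 84.

Rate = 25/4 = 6.25 sts per in.
pocket: 5 × 6.25 = 31.25 → 31.
back: 19 × 6.25 = 118.75 → 119.
left front: 13.5 × 6.25 = 84.38 → 84.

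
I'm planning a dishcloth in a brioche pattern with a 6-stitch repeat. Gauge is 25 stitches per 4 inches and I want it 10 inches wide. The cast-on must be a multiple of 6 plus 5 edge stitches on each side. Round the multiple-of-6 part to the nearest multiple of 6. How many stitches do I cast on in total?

Cast on 64 stitches.

25 / 4 = 6.25 sts per inch.
10 × 6.25 = 62.50 sts.
Less 10 edge sts → 52.50 for the repeat.
Nearest multiple of 6: 54.
Add back 10 edge sts → 64.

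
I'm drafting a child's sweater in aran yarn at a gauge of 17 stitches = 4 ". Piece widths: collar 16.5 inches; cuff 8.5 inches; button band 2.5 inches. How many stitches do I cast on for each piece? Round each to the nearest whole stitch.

Rate = 17/4 = 4.25 sts per in.
collar: 16.5 × 4.25 = 70.12 → 70.
cuff: 8.5 × 4.25 = 36.12 → 36.
button band: 2.5 × 4.25 = 10.62 → 11.

collar 70; cuff 36; button band 11.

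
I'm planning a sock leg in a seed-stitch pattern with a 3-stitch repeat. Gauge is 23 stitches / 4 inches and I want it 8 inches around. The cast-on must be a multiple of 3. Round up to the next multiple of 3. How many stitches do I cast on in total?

Cast on 48 stitches.

23 / 4 = 5.75 sts per inch.
8 × 5.75 = 46.00 sts.
Next multiple of 3: 48.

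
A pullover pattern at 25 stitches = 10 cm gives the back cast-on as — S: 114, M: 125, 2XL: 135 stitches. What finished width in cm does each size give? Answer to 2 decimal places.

S 45.60 cm; M 50.00 cm; 2XL 54.00 cm.

25/10 = 2.5 sts per cm.
S: 114 / 2.5 = 45.600 → 45.60 cm.
M: 125 / 2.5 = 50.000 → 50.00 cm.
2XL: 135 / 2.5 = 54.000 → 54.00 cm.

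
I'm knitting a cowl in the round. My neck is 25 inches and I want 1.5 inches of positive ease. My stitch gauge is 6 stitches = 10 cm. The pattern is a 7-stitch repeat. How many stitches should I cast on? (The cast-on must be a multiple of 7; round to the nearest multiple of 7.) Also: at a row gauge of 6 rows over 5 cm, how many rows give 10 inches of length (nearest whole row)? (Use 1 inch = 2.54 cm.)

Cast on 42 stitches; work 30 rows.

Finished = 25 + 1.5 = 26.5 inches.
26.5 inches × 2.54 = 67.31 cm.
6/10 = 0.6 sts per cm; 67.31 × 0.6 = 40.39 sts.
Nearest multiple of 7 → 42.
10 inches = 25.40 cm; × 1.2 = 30.48 → 30 rows.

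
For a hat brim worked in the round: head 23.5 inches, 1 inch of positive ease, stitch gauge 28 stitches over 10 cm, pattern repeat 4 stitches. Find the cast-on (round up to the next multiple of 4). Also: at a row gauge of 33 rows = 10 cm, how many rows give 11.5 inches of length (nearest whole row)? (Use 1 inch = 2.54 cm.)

Cast on 176 stitches; work 96 rows.

Finished = 23.5 + 1 = 24.5 inches.
24.5 inches × 2.54 = 62.23 cm.
28/10 = 2.8 sts per cm; 62.23 × 2.8 = 174.24 sts.
Next multiple of 4 → 176.
11.5 inches = 29.21 cm; × 3.3 = 96.39 → 96 rows.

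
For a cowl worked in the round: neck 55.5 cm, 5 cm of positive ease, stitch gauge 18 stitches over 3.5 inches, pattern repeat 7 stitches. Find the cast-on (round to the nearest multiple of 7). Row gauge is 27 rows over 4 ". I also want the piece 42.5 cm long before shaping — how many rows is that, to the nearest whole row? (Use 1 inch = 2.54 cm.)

Finished = 55.5 + 5 = 60.5 cm.
60.5 cm × 1/2.54 = 23.82 inches.
18/3.5 = 5.143 sts per in; 23.82 × 5.143 = 122.50 sts.
Nearest multiple of 7 → 119.
42.5 cm = 16.73 inches; × 6.75 = 112.94 → 113 rows.

Cast on 119 stitches; work 113 rows.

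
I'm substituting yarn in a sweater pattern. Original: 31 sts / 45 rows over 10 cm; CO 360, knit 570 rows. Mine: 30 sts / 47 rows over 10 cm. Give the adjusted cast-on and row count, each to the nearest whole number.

Cast on 348 stitches; work 595 rows.

Stitches: 360 × 30/31 = 348.39 → 348.
Rows: 570 × 47/45 = 595.33 → 595.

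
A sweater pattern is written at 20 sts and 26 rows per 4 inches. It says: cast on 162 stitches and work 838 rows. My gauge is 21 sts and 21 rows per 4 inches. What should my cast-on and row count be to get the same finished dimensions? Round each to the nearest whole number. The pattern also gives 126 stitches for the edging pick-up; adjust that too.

Stitches: 162 × 21/20 = 170.10 → 170.
Rows: 838 × 21/26 = 676.85 → 677.
edging pick-up: 126 × 21/20 = 132.30 → 132.

Cast on 170 stitches; work 677 rows; edging pick-up 132 stitches.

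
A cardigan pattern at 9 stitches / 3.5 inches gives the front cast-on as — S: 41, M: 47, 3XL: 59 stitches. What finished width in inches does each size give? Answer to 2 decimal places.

9/3.5 = 2.571 sts per in.
S: 41 / 2.571 = 15.944 → 15.94 in.
M: 47 / 2.571 = 18.278 → 18.28 in.
3XL: 59 / 2.571 = 22.944 → 22.94 in.

S 15.94 inches; M 18.28 inches; 3XL 22.94 inches.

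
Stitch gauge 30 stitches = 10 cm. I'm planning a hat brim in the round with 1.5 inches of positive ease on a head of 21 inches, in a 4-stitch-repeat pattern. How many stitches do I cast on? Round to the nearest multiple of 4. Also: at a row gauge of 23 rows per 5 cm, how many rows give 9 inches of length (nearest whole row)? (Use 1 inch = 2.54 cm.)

Finished = 21 + 1.5 = 22.5 inches.
22.5 inches × 2.54 = 57.15 cm.
30/10 = 3 sts per cm; 57.15 × 3 = 171.45 sts.
Nearest multiple of 4 → 172.
9 inches = 22.86 cm; × 4.6 = 105.16 → 105 rows.

Cast on 172 stitches; work 105 rows.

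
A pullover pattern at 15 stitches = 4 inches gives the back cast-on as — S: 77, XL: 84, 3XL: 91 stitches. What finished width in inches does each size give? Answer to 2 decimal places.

S 20.53 inches; XL 22.40 inches; 3XL 24.27 inches.

15/4 = 3.75 sts per in.
S: 77 / 3.75 = 20.533 → 20.53 in.
XL: 84 / 3.75 = 22.400 → 22.40 in.
3XL: 91 / 3.75 = 24.267 → 24.27 in.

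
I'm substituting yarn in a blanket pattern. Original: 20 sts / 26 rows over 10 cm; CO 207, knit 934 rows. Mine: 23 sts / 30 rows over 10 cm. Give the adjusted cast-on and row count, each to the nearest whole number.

Stitches: 207 × 23/20 = 238.05 → 238.
Rows: 934 × 30/26 = 1077.69 → 1078.

Cast on 238 stitches; work 1078 rows.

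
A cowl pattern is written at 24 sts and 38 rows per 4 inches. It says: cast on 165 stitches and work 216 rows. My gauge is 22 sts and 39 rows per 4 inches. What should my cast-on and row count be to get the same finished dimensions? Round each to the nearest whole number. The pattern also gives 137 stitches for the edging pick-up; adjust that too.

Cast on 151 stitches; work 222 rows; edging pick-up 126 stitches.

Stitches: 165 × 22/24 = 151.25 → 151.
Rows: 216 × 39/38 = 221.68 → 222.
edging pick-up: 137 × 22/24 = 125.58 → 126.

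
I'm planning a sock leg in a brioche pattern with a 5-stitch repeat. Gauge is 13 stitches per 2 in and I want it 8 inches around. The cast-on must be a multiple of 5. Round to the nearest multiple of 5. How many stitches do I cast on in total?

Cast on 50 stitches.

13 / 2 = 6.5 sts per inch.
8 × 6.5 = 52.00 sts.
Nearest multiple of 5: 50.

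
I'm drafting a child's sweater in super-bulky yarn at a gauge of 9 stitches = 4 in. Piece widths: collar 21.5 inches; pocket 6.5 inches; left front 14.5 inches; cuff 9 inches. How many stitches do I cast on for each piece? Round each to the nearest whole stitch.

Rate = 9/4 = 2.25 sts per in.
collar: 21.5 × 2.25 = 48.38 → 48.
pocket: 6.5 × 2.25 = 14.62 → 15.
left front: 14.5 × 2.25 = 32.62 → 33.
cuff: 9 × 2.25 = 20.25 → 20.

collar 48; pocket 15; left front 33; cuff 20.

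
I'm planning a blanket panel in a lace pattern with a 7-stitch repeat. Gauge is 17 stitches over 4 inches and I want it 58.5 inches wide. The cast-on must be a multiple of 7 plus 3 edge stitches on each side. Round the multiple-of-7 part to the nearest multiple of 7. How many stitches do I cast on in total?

251 stitches.

17 / 4 = 4.25 sts per inch.
58.5 × 4.25 = 248.62 sts.
Less 6 edge sts → 242.62 for the repeat.
Nearest multiple of 7: 245.
Add back 6 edge sts → 251.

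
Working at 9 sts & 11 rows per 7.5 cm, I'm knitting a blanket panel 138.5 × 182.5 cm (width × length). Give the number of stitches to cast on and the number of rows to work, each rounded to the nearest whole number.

Stitch gauge = 9/7.5 = 1.2 sts/cm; 138.5 × 1.2 = 166.20 → 166 sts.
Row gauge = 11/7.5 = 1.467 rows/cm; 182.5 × 1.467 = 267.67 → 268 rows.

Cast on 166 stitches and work 268 rows.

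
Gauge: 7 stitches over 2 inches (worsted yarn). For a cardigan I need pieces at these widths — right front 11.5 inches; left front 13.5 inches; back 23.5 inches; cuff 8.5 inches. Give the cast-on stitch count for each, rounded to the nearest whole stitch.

right front 40; left front 47; back 82; cuff 30.

Rate = 7/2 = 3.5 sts per in.
right front: 11.5 × 3.5 = 40.25 → 40.
left front: 13.5 × 3.5 = 47.25 → 47.
back: 23.5 × 3.5 = 82.25 → 82.
cuff: 8.5 × 3.5 = 29.75 → 30.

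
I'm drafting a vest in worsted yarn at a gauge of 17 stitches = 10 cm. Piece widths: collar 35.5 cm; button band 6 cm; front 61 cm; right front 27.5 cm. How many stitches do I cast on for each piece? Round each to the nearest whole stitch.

Rate = 17/10 = 1.7 sts per cm.
collar: 35.5 × 1.7 = 60.35 → 60.
button band: 6 × 1.7 = 10.20 → 10.
front: 61 × 1.7 = 103.70 → 104.
right front: 27.5 × 1.7 = 46.75 → 47.

collar 60; button band 10; front 104; right front 47.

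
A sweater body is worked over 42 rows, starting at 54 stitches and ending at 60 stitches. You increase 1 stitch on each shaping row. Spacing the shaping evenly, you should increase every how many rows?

Stitches to add: |60 − 54| = 6.
Shaping rows needed: 6 / 1 = 6.
42 rows / 6 = every 7 rows.

Increase every 7th row.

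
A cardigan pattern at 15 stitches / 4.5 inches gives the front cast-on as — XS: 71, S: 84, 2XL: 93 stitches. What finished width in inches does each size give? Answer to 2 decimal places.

XS 21.30 inches; S 25.20 inches; 2XL 27.90 inches.

15/4.5 = 3.333 sts per in.
XS: 71 / 3.333 = 21.300 → 21.30 in.
S: 84 / 3.333 = 25.200 → 25.20 in.
2XL: 93 / 3.333 = 27.900 → 27.90 in.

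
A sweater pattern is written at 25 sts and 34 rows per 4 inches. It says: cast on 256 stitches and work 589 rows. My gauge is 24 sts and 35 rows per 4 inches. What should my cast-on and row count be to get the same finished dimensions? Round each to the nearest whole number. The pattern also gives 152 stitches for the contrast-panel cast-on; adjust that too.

Stitches: 256 × 24/25 = 245.76 → 246.
Rows: 589 × 35/34 = 606.32 → 606.
contrast-panel cast-on: 152 × 24/25 = 145.92 → 146.

Cast on 246 stitches; work 606 rows; contrast-panel cast-on 146 stitches.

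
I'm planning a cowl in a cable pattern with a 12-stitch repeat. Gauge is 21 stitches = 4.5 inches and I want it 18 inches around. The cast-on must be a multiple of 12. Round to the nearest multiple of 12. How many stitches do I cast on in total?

84 stitches.

21 / 4.5 = 4.667 sts per inch.
18 × 4.667 = 84.00 sts.
Nearest multiple of 12: 84.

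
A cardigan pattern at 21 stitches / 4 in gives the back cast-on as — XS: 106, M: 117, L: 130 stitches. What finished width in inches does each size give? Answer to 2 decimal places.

21/4 = 5.25 sts per in.
XS: 106 / 5.25 = 20.190 → 20.19 in.
M: 117 / 5.25 = 22.286 → 22.29 in.
L: 130 / 5.25 = 24.762 → 24.76 in.

XS 20.19 inches; M 22.29 inches; L 24.76 inches.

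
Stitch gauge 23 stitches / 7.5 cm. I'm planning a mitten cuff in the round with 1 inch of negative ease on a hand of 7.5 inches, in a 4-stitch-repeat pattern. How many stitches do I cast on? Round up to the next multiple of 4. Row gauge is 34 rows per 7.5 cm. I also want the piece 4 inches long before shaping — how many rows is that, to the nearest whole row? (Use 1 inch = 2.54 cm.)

Cast on 52 stitches; work 46 rows.

Finished = 7.5 − 1 = 6.5 inches.
6.5 inches × 2.54 = 16.51 cm.
23/7.5 = 3.067 sts per cm; 16.51 × 3.067 = 50.63 sts.
Next multiple of 4 → 52.
4 inches = 10.16 cm; × 4.533 = 46.06 → 46 rows.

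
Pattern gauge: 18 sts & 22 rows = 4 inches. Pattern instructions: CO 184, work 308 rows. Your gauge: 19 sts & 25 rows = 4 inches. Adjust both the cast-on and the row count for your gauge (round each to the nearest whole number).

Stitches: 184 × 19/18 = 194.22 → 194.
Rows: 308 × 25/22 = 350.00 → 350.

Cast on 194 stitches; work 350 rows.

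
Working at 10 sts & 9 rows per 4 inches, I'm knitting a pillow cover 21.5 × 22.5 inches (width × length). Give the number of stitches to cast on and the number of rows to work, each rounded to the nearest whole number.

Cast on 54 stitches and work 51 rows.

Stitch gauge = 10/4 = 2.5 sts/in; 21.5 × 2.5 = 53.75 → 54 sts.
Row gauge = 9/4 = 2.25 rows/in; 22.5 × 2.25 = 50.62 → 51 rows.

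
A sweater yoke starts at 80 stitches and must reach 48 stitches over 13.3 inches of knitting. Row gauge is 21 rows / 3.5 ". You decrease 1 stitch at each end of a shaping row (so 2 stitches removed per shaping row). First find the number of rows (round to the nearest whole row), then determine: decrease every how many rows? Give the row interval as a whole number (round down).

Rows = 13.3 × 6 = 79.8 → 80 rows.
Stitches to remove: 32 → 16 shaping rows (at 2 st each).
80 / 16 = 5.00 → every 5 rows.

Decrease every 5th row.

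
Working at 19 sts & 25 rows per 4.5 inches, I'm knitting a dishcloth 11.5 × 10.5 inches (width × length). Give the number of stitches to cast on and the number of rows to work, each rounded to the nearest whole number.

Stitch gauge = 19/4.5 = 4.222 sts/in; 11.5 × 4.222 = 48.56 → 49 sts.
Row gauge = 25/4.5 = 5.556 rows/in; 10.5 × 5.556 = 58.33 → 58 rows.

Cast on 49 stitches and work 58 rows.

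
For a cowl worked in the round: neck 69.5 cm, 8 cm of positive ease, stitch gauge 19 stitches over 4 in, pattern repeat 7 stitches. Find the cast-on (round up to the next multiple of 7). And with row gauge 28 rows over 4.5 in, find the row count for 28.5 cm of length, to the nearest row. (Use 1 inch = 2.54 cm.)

Cast on 147 stitches; work 70 rows.

Finished = 69.5 + 8 = 77.5 cm.
77.5 cm × 1/2.54 = 30.51 inches.
19/4 = 4.75 sts per in; 30.51 × 4.75 = 144.93 sts.
Next multiple of 7 → 147.
28.5 cm = 11.22 inches; × 6.222 = 69.82 → 70 rows.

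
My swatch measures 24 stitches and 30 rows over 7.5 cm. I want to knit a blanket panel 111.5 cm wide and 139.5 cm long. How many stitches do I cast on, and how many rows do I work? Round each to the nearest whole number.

Cast on 357 stitches and work 558 rows.

Stitch gauge = 24/7.5 = 3.2 sts/cm; 111.5 × 3.2 = 356.80 → 357 sts.
Row gauge = 30/7.5 = 4 rows/cm; 139.5 × 4 = 558.00 → 558 rows.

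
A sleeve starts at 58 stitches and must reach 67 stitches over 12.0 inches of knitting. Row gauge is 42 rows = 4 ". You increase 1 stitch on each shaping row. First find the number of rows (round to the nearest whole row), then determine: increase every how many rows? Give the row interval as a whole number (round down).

Rows = 12.0 × 10.5 = 126.0 → 126 rows.
Stitches to add: 9 → 9 shaping rows (at 1 st each).
126 / 9 = 14.00 → every 14 rows.

Increase every 14th row.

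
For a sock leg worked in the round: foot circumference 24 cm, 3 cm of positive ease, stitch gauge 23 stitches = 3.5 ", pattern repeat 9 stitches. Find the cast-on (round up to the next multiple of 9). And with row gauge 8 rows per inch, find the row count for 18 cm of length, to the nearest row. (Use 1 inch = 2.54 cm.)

Cast on 72 stitches; work 57 rows.

Finished = 24 + 3 = 27 cm.
27 cm × 1/2.54 = 10.63 inches.
23/3.5 = 6.571 sts per in; 10.63 × 6.571 = 69.85 sts.
Next multiple of 9 → 72.
18 cm = 7.09 inches; × 8 = 56.69 → 57 rows.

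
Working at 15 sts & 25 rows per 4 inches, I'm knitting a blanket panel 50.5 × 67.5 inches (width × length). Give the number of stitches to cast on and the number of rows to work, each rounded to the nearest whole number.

Cast on 189 stitches and work 422 rows.

Stitch gauge = 15/4 = 3.75 sts/in; 50.5 × 3.75 = 189.38 → 189 sts.
Row gauge = 25/4 = 6.25 rows/in; 67.5 × 6.25 = 421.88 → 422 rows.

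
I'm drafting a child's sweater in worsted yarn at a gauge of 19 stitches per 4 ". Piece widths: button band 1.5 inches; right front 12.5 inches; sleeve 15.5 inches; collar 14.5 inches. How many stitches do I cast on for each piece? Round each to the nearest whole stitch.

Rate = 19/4 = 4.75 sts per in.
button band: 1.5 × 4.75 = 7.12 → 7.
right front: 12.5 × 4.75 = 59.38 → 59.
sleeve: 15.5 × 4.75 = 73.62 → 74.
collar: 14.5 × 4.75 = 68.88 → 69.

button band 7; right front 59; sleeve 74; collar 69.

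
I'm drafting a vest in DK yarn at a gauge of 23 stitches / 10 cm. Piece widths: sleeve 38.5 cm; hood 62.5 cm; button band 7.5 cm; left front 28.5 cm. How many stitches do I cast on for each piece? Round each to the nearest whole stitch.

Rate = 23/10 = 2.3 sts per cm.
sleeve: 38.5 × 2.3 = 88.55 → 89.
hood: 62.5 × 2.3 = 143.75 → 144.
button band: 7.5 × 2.3 = 17.25 → 17.
left front: 28.5 × 2.3 = 65.55 → 66.

sleeve 89; hood 144; button band 17; left front 66.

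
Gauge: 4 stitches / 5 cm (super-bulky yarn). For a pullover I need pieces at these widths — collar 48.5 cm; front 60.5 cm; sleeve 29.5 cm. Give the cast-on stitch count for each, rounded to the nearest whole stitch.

collar 39; front 48; sleeve 24.

Rate = 4/5 = 0.8 sts per cm.
collar: 48.5 × 0.8 = 38.80 → 39.
front: 60.5 × 0.8 = 48.40 → 48.
sleeve: 29.5 × 0.8 = 23.60 → 24.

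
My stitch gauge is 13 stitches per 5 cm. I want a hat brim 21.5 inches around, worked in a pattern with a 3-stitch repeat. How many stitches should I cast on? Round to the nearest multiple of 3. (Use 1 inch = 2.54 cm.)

141 stitches.

21.5 in = 21.5 × 2.54 = 54.61 cm.
13 / 5 = 2.6 sts/cm.
54.61 × 2.6 = 141.99 sts.
→ 141.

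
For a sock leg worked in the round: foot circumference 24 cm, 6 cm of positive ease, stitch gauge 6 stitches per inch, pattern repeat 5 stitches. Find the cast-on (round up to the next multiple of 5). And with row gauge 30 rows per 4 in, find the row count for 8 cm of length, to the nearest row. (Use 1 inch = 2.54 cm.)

Finished = 24 + 6 = 30 cm.
30 cm × 1/2.54 = 11.81 inches.
6/1 = 6 sts per in; 11.81 × 6 = 70.87 sts.
Next multiple of 5 → 75.
8 cm = 3.15 inches; × 7.5 = 23.62 → 24 rows.

Cast on 75 stitches; work 24 rows.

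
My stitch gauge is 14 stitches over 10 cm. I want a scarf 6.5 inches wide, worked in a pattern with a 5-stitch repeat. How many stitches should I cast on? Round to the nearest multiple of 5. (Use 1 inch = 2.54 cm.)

6.5 in = 6.5 × 2.54 = 16.51 cm.
14 / 10 = 1.4 sts/cm.
16.51 × 1.4 = 23.11 sts.
→ 25.

Cast on 25 stitches.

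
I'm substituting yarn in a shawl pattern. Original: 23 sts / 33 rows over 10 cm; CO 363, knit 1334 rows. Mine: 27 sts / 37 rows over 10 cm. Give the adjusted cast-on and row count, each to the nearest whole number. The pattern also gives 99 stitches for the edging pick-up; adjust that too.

Stitches: 363 × 27/23 = 426.13 → 426.
Rows: 1334 × 37/33 = 1495.70 → 1496.
edging pick-up: 99 × 27/23 = 116.22 → 116.

Cast on 426 stitches; work 1496 rows; edging pick-up 116 stitches.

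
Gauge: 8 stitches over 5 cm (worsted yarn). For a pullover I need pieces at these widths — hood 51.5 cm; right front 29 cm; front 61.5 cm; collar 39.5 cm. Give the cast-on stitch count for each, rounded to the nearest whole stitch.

hood 82; right front 46; front 98; collar 63.

Rate = 8/5 = 1.6 sts per cm.
hood: 51.5 × 1.6 = 82.40 → 82.
right front: 29 × 1.6 = 46.40 → 46.
front: 61.5 × 1.6 = 98.40 → 98.
collar: 39.5 × 1.6 = 63.20 → 63.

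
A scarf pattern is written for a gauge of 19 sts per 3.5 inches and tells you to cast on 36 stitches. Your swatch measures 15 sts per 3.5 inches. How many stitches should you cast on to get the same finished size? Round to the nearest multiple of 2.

Scale factor = 15 / 19 = 0.789.
36 × 15 / 19 = 28.42 sts.
→ 28 sts.

Cast on 28 stitches.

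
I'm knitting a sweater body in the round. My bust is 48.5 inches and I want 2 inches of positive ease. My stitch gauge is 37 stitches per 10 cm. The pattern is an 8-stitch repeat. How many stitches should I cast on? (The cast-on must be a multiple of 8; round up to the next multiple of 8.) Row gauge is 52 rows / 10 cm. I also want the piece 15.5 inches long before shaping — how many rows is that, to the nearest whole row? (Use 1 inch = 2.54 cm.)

Cast on 480 stitches; work 205 rows.

Finished = 48.5 + 2 = 50.5 inches.
50.5 inches × 2.54 = 128.27 cm.
37/10 = 3.7 sts per cm; 128.27 × 3.7 = 474.60 sts.
Next multiple of 8 → 480.
15.5 inches = 39.37 cm; × 5.2 = 204.72 → 205 rows.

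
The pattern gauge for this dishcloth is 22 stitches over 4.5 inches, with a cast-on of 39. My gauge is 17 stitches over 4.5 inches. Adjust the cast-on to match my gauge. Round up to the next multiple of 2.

Scale factor = 17 / 22 = 0.773.
39 × 17 / 22 = 30.14 sts.
→ 32 sts.

32 stitches.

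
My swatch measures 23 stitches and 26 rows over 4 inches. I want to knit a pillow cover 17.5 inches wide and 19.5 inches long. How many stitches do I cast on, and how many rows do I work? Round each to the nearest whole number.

Stitch gauge = 23/4 = 5.75 sts/in; 17.5 × 5.75 = 100.62 → 101 sts.
Row gauge = 26/4 = 6.5 rows/in; 19.5 × 6.5 = 126.75 → 127 rows.

Cast on 101 stitches and work 127 rows.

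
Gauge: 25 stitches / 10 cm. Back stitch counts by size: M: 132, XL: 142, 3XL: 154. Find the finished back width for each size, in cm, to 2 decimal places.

M 52.80 cm; XL 56.80 cm; 3XL 61.60 cm.

25/10 = 2.5 sts per cm.
M: 132 / 2.5 = 52.800 → 52.80 cm.
XL: 142 / 2.5 = 56.800 → 56.80 cm.
3XL: 154 / 2.5 = 61.600 → 61.60 cm.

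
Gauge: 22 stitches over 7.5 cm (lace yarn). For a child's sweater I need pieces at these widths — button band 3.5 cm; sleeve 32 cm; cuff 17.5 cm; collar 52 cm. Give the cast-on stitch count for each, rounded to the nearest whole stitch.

button band 10; sleeve 94; cuff 51; collar 153.

Rate = 22/7.5 = 2.933 sts per cm.
button band: 3.5 × 2.933 = 10.27 → 10.
sleeve: 32 × 2.933 = 93.87 → 94.
cuff: 17.5 × 2.933 = 51.33 → 51.
collar: 52 × 2.933 = 152.53 → 153.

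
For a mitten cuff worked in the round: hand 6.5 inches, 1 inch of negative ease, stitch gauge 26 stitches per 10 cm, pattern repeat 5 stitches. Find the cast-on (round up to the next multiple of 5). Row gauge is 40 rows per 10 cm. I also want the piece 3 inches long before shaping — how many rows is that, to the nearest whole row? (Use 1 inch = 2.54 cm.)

Finished = 6.5 − 1 = 5.5 inches.
5.5 inches × 2.54 = 13.97 cm.
26/10 = 2.6 sts per cm; 13.97 × 2.6 = 36.32 sts.
Next multiple of 5 → 40.
3 inches = 7.62 cm; × 4 = 30.48 → 30 rows.

Cast on 40 stitches; work 30 rows.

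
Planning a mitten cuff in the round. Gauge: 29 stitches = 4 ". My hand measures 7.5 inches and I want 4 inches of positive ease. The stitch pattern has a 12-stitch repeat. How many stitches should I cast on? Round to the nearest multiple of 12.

Cast on 84 stitches.

Finished = 7.5 + 4 = 11.5 inches.
29 / 4 = 7.25 sts/in.
11.5 × 7.25 = 83.38 sts.
Nearest multiple of 12: 84.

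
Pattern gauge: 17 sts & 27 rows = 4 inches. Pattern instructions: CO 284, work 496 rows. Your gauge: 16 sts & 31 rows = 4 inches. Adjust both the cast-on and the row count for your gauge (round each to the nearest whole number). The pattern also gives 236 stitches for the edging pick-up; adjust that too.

Cast on 267 stitches; work 569 rows; edging pick-up 222 stitches.

Stitches: 284 × 16/17 = 267.29 → 267.
Rows: 496 × 31/27 = 569.48 → 569.
edging pick-up: 236 × 16/17 = 222.12 → 222.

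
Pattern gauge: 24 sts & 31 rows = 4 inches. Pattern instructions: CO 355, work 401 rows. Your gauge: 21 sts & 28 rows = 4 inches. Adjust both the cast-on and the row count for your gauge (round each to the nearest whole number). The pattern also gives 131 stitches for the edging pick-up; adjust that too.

Stitches: 355 × 21/24 = 310.62 → 311.
Rows: 401 × 28/31 = 362.19 → 362.
edging pick-up: 131 × 21/24 = 114.62 → 115.

Cast on 311 stitches; work 362 rows; edging pick-up 115 stitches.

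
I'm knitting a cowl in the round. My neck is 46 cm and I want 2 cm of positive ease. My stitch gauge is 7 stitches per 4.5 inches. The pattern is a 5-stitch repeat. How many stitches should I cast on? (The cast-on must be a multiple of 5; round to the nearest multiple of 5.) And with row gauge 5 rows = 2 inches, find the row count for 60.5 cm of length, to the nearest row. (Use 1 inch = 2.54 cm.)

Cast on 30 stitches; work 60 rows.

Finished = 46 + 2 = 48 cm.
48 cm × 1/2.54 = 18.90 inches.
7/4.5 = 1.556 sts per in; 18.90 × 1.556 = 29.40 sts.
Nearest multiple of 5 → 30.
60.5 cm = 23.82 inches; × 2.5 = 59.55 → 60 rows.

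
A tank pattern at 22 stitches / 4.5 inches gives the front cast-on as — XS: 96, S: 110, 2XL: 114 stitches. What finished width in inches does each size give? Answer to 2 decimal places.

22/4.5 = 4.889 sts per in.
XS: 96 / 4.889 = 19.636 → 19.64 in.
S: 110 / 4.889 = 22.500 → 22.50 in.
2XL: 114 / 4.889 = 23.318 → 23.32 in.

XS 19.64 inches; S 22.50 inches; 2XL 23.32 inches.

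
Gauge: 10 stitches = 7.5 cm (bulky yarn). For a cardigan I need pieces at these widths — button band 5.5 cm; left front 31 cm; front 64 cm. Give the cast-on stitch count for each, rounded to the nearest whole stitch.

Rate = 10/7.5 = 1.333 sts per cm.
button band: 5.5 × 1.333 = 7.33 → 7.
left front: 31 × 1.333 = 41.33 → 41.
front: 64 × 1.333 = 85.33 → 85.

button band 7; left front 41; front 85.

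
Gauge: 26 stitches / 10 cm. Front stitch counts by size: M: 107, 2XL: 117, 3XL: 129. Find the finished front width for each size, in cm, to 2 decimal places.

M 41.15 cm; 2XL 45.00 cm; 3XL 49.62 cm.

26/10 = 2.6 sts per cm.
M: 107 / 2.6 = 41.154 → 41.15 cm.
2XL: 117 / 2.6 = 45.000 → 45.00 cm.
3XL: 129 / 2.6 = 49.615 → 49.62 cm.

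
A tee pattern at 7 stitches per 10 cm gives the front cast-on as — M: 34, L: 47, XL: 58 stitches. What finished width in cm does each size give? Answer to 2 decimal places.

7/10 = 0.7 sts per cm.
M: 34 / 0.7 = 48.571 → 48.57 cm.
L: 47 / 0.7 = 67.143 → 67.14 cm.
XL: 58 / 0.7 = 82.857 → 82.86 cm.

M 48.57 cm; L 67.14 cm; XL 82.86 cm.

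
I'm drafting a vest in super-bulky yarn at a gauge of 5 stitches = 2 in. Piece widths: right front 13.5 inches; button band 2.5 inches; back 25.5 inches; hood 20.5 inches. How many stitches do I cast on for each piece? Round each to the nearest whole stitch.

right front 34; button band 6; back 64; hood 51.

Rate = 5/2 = 2.5 sts per in.
right front: 13.5 × 2.5 = 33.75 → 34.
button band: 2.5 × 2.5 = 6.25 → 6.
back: 25.5 × 2.5 = 63.75 → 64.
hood: 20.5 × 2.5 = 51.25 → 51.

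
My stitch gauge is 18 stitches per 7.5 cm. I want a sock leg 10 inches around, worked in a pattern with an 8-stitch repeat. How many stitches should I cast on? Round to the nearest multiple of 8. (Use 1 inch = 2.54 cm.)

10 in = 10 × 2.54 = 25.40 cm.
18 / 7.5 = 2.4 sts/cm.
25.40 × 2.4 = 60.96 sts.
→ 64.

64 stitches.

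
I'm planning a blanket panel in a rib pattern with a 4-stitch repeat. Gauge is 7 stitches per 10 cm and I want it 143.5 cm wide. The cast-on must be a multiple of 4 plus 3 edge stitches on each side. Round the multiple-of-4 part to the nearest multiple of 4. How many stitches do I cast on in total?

Cast on 102 stitches.

7 / 10 = 0.7 sts per cm.
143.5 × 0.7 = 100.45 sts.
Less 6 edge sts → 94.45 for the repeat.
Nearest multiple of 4: 96.
Add back 6 edge sts → 102.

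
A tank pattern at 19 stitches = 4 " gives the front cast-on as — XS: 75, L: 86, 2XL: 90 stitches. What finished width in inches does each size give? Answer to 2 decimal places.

XS 15.79 inches; L 18.11 inches; 2XL 18.95 inches.

19/4 = 4.75 sts per in.
XS: 75 / 4.75 = 15.789 → 15.79 in.
L: 86 / 4.75 = 18.105 → 18.11 in.
2XL: 90 / 4.75 = 18.947 → 18.95 in.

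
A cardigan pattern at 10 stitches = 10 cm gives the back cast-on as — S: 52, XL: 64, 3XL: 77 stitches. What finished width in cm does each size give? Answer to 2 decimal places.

S 52.00 cm; XL 64.00 cm; 3XL 77.00 cm.

10/10 = 1 sts per cm.
S: 52 / 1 = 52.000 → 52.00 cm.
XL: 64 / 1 = 64.000 → 64.00 cm.
3XL: 77 / 1 = 77.000 → 77.00 cm.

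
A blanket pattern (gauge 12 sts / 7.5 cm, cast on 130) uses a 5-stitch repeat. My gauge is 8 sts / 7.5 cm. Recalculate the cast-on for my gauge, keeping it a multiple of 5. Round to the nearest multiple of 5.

130 × 8 / 12 = 86.67.
Nearest multiple of 5: 85.

CO 85 sts.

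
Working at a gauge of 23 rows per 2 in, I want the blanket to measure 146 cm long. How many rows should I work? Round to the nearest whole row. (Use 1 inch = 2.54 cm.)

146 cm = 57.48 in.
23 rows / 2 in = 11.5 rows per inch.
57.48 × 11.5 = 661.02 rows.
Round to nearest → 661.

Work 661 rows.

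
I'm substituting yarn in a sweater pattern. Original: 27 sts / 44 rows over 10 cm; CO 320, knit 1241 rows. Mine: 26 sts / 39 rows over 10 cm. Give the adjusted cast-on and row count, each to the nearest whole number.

Cast on 308 stitches; work 1100 rows.

Stitches: 320 × 26/27 = 308.15 → 308.
Rows: 1241 × 39/44 = 1099.98 → 1100.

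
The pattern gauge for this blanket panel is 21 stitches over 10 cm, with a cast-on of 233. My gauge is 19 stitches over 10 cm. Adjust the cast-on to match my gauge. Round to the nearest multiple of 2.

Scale factor = 19 / 21 = 0.905.
233 × 19 / 21 = 210.81 sts.
→ 210 sts.

CO 210 sts.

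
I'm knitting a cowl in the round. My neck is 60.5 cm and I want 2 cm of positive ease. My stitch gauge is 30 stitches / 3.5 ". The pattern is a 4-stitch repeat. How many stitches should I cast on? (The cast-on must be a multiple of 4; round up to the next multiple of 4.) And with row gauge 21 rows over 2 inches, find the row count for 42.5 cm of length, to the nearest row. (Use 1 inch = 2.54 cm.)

Finished = 60.5 + 2 = 62.5 cm.
62.5 cm × 1/2.54 = 24.61 inches.
30/3.5 = 8.571 sts per in; 24.61 × 8.571 = 210.91 sts.
Next multiple of 4 → 212.
42.5 cm = 16.73 inches; × 10.5 = 175.69 → 176 rows.

Cast on 212 stitches; work 176 rows.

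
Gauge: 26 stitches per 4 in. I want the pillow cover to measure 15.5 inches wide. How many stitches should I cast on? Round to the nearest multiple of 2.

Cast on 100 stitches.

26 stitches / 4 in = 6.5 stitches per inch.
15.5 × 6.5 = 100.75 stitches.
Round to nearest multiple of 2 → 100.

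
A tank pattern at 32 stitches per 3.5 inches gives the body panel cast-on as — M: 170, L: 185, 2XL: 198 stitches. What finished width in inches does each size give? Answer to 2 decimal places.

M 18.59 inches; L 20.23 inches; 2XL 21.66 inches.

32/3.5 = 9.143 sts per in.
M: 170 / 9.143 = 18.594 → 18.59 in.
L: 185 / 9.143 = 20.234 → 20.23 in.
2XL: 198 / 9.143 = 21.656 → 21.66 in.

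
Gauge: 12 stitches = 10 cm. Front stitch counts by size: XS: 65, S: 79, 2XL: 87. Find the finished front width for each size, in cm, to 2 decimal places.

XS 54.17 cm; S 65.83 cm; 2XL 72.50 cm.

12/10 = 1.2 sts per cm.
XS: 65 / 1.2 = 54.167 → 54.17 cm.
S: 79 / 1.2 = 65.833 → 65.83 cm.
2XL: 87 / 1.2 = 72.500 → 72.50 cm.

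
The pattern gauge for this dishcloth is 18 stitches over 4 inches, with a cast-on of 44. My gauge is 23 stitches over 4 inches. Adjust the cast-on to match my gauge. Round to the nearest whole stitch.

Scale factor = 23 / 18 = 1.278.
44 × 23 / 18 = 56.22 sts.
→ 56 sts.

CO 56 sts.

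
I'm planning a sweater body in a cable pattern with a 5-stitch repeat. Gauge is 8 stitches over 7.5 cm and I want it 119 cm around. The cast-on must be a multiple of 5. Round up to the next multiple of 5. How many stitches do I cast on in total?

8 / 7.5 = 1.067 sts per cm.
119 × 1.067 = 126.93 sts.
Next multiple of 5: 130.

Cast on 130 stitches.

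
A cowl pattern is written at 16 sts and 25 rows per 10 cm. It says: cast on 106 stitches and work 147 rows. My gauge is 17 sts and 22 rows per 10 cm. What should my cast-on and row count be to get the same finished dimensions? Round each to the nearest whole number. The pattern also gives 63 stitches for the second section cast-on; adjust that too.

Stitches: 106 × 17/16 = 112.62 → 113.
Rows: 147 × 22/25 = 129.36 → 129.
second section cast-on: 63 × 17/16 = 66.94 → 67.

Cast on 113 stitches; work 129 rows; second section cast-on 67 stitches.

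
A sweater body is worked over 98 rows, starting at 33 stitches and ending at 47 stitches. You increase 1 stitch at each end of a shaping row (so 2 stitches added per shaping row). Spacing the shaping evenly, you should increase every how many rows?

Stitches to add: |47 − 33| = 14.
Shaping rows needed: 14 / 2 = 7.
98 rows / 7 = every 14 rows.

Increase every 14th row.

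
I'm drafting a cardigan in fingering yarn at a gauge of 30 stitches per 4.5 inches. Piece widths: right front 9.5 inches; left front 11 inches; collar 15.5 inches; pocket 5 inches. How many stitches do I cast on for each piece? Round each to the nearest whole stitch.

Rate = 30/4.5 = 6.667 sts per in.
right front: 9.5 × 6.667 = 63.33 → 63.
left front: 11 × 6.667 = 73.33 → 73.
collar: 15.5 × 6.667 = 103.33 → 103.
pocket: 5 × 6.667 = 33.33 → 33.

right front 63; left front 73; collar 103; pocket 33.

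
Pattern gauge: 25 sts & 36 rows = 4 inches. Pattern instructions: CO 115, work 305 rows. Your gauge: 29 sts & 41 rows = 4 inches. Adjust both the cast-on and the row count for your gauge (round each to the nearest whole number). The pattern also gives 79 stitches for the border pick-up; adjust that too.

Cast on 133 stitches; work 347 rows; border pick-up 92 stitches.

Stitches: 115 × 29/25 = 133.40 → 133.
Rows: 305 × 41/36 = 347.36 → 347.
border pick-up: 79 × 29/25 = 91.64 → 92.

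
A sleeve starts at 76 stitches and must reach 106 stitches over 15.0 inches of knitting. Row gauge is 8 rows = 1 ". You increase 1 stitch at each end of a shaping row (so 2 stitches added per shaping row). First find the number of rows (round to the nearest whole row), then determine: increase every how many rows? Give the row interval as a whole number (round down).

Rows = 15.0 × 8 = 120.0 → 120 rows.
Stitches to add: 30 → 15 shaping rows (at 2 st each).
120 / 15 = 8.00 → every 8 rows.

Increase every 8th row.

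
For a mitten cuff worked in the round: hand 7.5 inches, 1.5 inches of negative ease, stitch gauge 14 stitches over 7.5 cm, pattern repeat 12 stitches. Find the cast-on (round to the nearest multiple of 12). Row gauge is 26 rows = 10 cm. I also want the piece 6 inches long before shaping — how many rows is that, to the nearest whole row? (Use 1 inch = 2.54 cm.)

Cast on 24 stitches; work 40 rows.

Finished = 7.5 − 1.5 = 6 inches.
6 inches × 2.54 = 15.24 cm.
14/7.5 = 1.867 sts per cm; 15.24 × 1.867 = 28.45 sts.
Nearest multiple of 12 → 24.
6 inches = 15.24 cm; × 2.6 = 39.62 → 40 rows.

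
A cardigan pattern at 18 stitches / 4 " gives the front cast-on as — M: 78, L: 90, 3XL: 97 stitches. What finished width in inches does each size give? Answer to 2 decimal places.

18/4 = 4.5 sts per in.
M: 78 / 4.5 = 17.333 → 17.33 in.
L: 90 / 4.5 = 20.000 → 20.00 in.
3XL: 97 / 4.5 = 21.556 → 21.56 in.

M 17.33 inches; L 20.00 inches; 3XL 21.56 inches.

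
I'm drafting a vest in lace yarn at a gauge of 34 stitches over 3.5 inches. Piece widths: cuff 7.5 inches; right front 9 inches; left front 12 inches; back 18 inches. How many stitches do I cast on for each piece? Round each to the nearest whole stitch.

Rate = 34/3.5 = 9.714 sts per in.
cuff: 7.5 × 9.714 = 72.86 → 73.
right front: 9 × 9.714 = 87.43 → 87.
left front: 12 × 9.714 = 116.57 → 117.
back: 18 × 9.714 = 174.86 → 175.

cuff 73; right front 87; left front 117; back 175.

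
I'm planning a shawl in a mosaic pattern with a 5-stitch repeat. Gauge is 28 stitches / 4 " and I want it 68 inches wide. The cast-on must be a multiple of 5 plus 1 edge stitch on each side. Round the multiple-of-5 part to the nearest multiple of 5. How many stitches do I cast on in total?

28 / 4 = 7 sts per inch.
68 × 7 = 476.00 sts.
Less 2 edge sts → 474.00 for the repeat.
Nearest multiple of 5: 475.
Add back 2 edge sts → 477.

CO 477 sts.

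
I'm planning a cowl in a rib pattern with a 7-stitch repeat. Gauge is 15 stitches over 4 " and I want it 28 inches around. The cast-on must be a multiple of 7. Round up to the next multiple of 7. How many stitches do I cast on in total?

15 / 4 = 3.75 sts per inch.
28 × 3.75 = 105.00 sts.
Next multiple of 7: 105.

Cast on 105 stitches.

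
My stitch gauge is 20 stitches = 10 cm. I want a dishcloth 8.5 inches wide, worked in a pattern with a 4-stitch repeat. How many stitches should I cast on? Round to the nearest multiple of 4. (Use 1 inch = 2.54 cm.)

Cast on 44 stitches.

8.5 in = 8.5 × 2.54 = 21.59 cm.
20 / 10 = 2 sts/cm.
21.59 × 2 = 43.18 sts.
→ 44.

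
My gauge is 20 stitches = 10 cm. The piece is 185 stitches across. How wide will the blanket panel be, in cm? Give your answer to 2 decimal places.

20 stitches / 10 cm = 2 stitches per cm.
185 / 2 = 92.500 cm.

92.50 cm.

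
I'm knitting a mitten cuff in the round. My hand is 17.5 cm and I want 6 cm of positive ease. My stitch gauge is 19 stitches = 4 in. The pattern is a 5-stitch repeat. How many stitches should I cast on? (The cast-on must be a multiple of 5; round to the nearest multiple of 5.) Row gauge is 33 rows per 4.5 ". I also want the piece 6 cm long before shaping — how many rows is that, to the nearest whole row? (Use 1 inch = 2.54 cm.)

Finished = 17.5 + 6 = 23.5 cm.
23.5 cm × 1/2.54 = 9.25 inches.
19/4 = 4.75 sts per in; 9.25 × 4.75 = 43.95 sts.
Nearest multiple of 5 → 45.
6 cm = 2.36 inches; × 7.333 = 17.32 → 17 rows.

Cast on 45 stitches; work 17 rows.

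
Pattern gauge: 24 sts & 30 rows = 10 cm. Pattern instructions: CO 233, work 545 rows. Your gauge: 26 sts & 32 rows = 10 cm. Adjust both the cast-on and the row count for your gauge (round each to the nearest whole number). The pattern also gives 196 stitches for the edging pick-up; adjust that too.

Cast on 252 stitches; work 581 rows; edging pick-up 212 stitches.

Stitches: 233 × 26/24 = 252.42 → 252.
Rows: 545 × 32/30 = 581.33 → 581.
edging pick-up: 196 × 26/24 = 212.33 → 212.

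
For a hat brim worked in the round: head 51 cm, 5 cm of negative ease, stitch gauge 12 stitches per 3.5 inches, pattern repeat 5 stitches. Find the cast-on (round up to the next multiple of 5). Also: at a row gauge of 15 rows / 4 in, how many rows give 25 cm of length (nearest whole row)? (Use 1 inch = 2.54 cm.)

Finished = 51 − 5 = 46 cm.
46 cm × 1/2.54 = 18.11 inches.
12/3.5 = 3.429 sts per in; 18.11 × 3.429 = 62.09 sts.
Next multiple of 5 → 65.
25 cm = 9.84 inches; × 3.75 = 36.91 → 37 rows.

Cast on 65 stitches; work 37 rows.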